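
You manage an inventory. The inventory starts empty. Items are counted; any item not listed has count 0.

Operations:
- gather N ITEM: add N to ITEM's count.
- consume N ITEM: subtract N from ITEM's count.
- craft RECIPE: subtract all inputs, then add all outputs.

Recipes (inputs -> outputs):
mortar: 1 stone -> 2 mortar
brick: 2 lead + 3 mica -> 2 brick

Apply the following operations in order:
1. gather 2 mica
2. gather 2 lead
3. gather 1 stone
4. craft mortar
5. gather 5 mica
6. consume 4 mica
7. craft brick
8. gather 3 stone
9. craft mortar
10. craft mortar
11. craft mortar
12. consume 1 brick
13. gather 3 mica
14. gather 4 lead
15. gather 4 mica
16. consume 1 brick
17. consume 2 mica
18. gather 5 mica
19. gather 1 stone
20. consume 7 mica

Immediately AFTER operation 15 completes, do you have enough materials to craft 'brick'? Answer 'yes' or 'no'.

Answer: yes

Derivation:
After 1 (gather 2 mica): mica=2
After 2 (gather 2 lead): lead=2 mica=2
After 3 (gather 1 stone): lead=2 mica=2 stone=1
After 4 (craft mortar): lead=2 mica=2 mortar=2
After 5 (gather 5 mica): lead=2 mica=7 mortar=2
After 6 (consume 4 mica): lead=2 mica=3 mortar=2
After 7 (craft brick): brick=2 mortar=2
After 8 (gather 3 stone): brick=2 mortar=2 stone=3
After 9 (craft mortar): brick=2 mortar=4 stone=2
After 10 (craft mortar): brick=2 mortar=6 stone=1
After 11 (craft mortar): brick=2 mortar=8
After 12 (consume 1 brick): brick=1 mortar=8
After 13 (gather 3 mica): brick=1 mica=3 mortar=8
After 14 (gather 4 lead): brick=1 lead=4 mica=3 mortar=8
After 15 (gather 4 mica): brick=1 lead=4 mica=7 mortar=8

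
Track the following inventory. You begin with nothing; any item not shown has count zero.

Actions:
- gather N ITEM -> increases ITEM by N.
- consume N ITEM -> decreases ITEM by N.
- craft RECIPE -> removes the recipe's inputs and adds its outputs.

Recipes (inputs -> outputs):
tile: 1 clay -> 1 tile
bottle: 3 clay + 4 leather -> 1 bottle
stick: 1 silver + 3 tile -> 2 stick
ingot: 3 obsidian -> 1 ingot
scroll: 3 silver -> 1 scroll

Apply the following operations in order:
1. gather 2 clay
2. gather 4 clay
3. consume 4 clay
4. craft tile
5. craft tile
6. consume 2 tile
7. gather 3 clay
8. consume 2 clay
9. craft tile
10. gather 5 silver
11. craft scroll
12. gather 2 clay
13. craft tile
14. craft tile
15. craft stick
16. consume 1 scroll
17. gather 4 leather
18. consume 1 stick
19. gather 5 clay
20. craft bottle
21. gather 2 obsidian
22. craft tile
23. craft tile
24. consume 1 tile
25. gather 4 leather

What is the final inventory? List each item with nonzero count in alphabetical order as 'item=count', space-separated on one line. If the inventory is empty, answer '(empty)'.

After 1 (gather 2 clay): clay=2
After 2 (gather 4 clay): clay=6
After 3 (consume 4 clay): clay=2
After 4 (craft tile): clay=1 tile=1
After 5 (craft tile): tile=2
After 6 (consume 2 tile): (empty)
After 7 (gather 3 clay): clay=3
After 8 (consume 2 clay): clay=1
After 9 (craft tile): tile=1
After 10 (gather 5 silver): silver=5 tile=1
After 11 (craft scroll): scroll=1 silver=2 tile=1
After 12 (gather 2 clay): clay=2 scroll=1 silver=2 tile=1
After 13 (craft tile): clay=1 scroll=1 silver=2 tile=2
After 14 (craft tile): scroll=1 silver=2 tile=3
After 15 (craft stick): scroll=1 silver=1 stick=2
After 16 (consume 1 scroll): silver=1 stick=2
After 17 (gather 4 leather): leather=4 silver=1 stick=2
After 18 (consume 1 stick): leather=4 silver=1 stick=1
After 19 (gather 5 clay): clay=5 leather=4 silver=1 stick=1
After 20 (craft bottle): bottle=1 clay=2 silver=1 stick=1
After 21 (gather 2 obsidian): bottle=1 clay=2 obsidian=2 silver=1 stick=1
After 22 (craft tile): bottle=1 clay=1 obsidian=2 silver=1 stick=1 tile=1
After 23 (craft tile): bottle=1 obsidian=2 silver=1 stick=1 tile=2
After 24 (consume 1 tile): bottle=1 obsidian=2 silver=1 stick=1 tile=1
After 25 (gather 4 leather): bottle=1 leather=4 obsidian=2 silver=1 stick=1 tile=1

Answer: bottle=1 leather=4 obsidian=2 silver=1 stick=1 tile=1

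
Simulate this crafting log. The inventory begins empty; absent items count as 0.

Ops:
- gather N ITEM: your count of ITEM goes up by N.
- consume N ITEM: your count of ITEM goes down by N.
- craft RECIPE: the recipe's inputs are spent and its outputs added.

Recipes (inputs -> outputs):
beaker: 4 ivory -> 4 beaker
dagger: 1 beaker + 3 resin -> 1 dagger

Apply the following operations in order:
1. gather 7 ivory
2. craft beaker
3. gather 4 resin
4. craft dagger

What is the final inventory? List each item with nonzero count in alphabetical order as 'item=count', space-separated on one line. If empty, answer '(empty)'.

Answer: beaker=3 dagger=1 ivory=3 resin=1

Derivation:
After 1 (gather 7 ivory): ivory=7
After 2 (craft beaker): beaker=4 ivory=3
After 3 (gather 4 resin): beaker=4 ivory=3 resin=4
After 4 (craft dagger): beaker=3 dagger=1 ivory=3 resin=1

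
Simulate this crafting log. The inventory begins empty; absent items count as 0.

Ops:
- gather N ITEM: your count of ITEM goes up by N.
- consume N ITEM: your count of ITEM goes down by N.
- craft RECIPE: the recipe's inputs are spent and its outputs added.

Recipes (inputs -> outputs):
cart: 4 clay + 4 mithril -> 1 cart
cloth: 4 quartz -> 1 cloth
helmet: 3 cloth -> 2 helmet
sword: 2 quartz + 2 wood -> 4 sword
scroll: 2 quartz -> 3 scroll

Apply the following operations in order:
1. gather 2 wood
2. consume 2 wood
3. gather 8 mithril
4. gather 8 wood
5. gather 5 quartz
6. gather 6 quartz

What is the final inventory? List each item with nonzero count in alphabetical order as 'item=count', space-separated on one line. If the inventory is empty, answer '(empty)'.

After 1 (gather 2 wood): wood=2
After 2 (consume 2 wood): (empty)
After 3 (gather 8 mithril): mithril=8
After 4 (gather 8 wood): mithril=8 wood=8
After 5 (gather 5 quartz): mithril=8 quartz=5 wood=8
After 6 (gather 6 quartz): mithril=8 quartz=11 wood=8

Answer: mithril=8 quartz=11 wood=8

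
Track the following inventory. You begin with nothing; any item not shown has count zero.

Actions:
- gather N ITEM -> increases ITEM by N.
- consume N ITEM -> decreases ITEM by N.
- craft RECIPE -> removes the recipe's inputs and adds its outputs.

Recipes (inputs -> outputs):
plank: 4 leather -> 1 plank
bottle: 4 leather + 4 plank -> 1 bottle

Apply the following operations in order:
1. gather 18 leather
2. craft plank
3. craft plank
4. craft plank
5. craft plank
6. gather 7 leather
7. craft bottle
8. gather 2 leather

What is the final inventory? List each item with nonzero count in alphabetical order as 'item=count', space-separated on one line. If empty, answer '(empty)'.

After 1 (gather 18 leather): leather=18
After 2 (craft plank): leather=14 plank=1
After 3 (craft plank): leather=10 plank=2
After 4 (craft plank): leather=6 plank=3
After 5 (craft plank): leather=2 plank=4
After 6 (gather 7 leather): leather=9 plank=4
After 7 (craft bottle): bottle=1 leather=5
After 8 (gather 2 leather): bottle=1 leather=7

Answer: bottle=1 leather=7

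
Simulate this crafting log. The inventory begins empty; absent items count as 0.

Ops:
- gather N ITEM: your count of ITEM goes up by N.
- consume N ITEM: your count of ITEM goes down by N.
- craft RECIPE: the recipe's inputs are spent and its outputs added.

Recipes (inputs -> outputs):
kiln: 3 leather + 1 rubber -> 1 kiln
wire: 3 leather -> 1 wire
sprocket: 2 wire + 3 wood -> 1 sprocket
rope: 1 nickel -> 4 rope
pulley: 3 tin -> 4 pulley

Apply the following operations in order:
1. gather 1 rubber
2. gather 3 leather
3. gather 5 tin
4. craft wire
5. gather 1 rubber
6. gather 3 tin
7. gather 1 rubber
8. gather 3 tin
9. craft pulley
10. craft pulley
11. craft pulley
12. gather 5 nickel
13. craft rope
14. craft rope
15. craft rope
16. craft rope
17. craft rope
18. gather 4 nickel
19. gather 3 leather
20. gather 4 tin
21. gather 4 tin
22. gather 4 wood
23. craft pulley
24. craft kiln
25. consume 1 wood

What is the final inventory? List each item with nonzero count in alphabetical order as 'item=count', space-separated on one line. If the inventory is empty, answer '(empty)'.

Answer: kiln=1 nickel=4 pulley=16 rope=20 rubber=2 tin=7 wire=1 wood=3

Derivation:
After 1 (gather 1 rubber): rubber=1
After 2 (gather 3 leather): leather=3 rubber=1
After 3 (gather 5 tin): leather=3 rubber=1 tin=5
After 4 (craft wire): rubber=1 tin=5 wire=1
After 5 (gather 1 rubber): rubber=2 tin=5 wire=1
After 6 (gather 3 tin): rubber=2 tin=8 wire=1
After 7 (gather 1 rubber): rubber=3 tin=8 wire=1
After 8 (gather 3 tin): rubber=3 tin=11 wire=1
After 9 (craft pulley): pulley=4 rubber=3 tin=8 wire=1
After 10 (craft pulley): pulley=8 rubber=3 tin=5 wire=1
After 11 (craft pulley): pulley=12 rubber=3 tin=2 wire=1
After 12 (gather 5 nickel): nickel=5 pulley=12 rubber=3 tin=2 wire=1
After 13 (craft rope): nickel=4 pulley=12 rope=4 rubber=3 tin=2 wire=1
After 14 (craft rope): nickel=3 pulley=12 rope=8 rubber=3 tin=2 wire=1
After 15 (craft rope): nickel=2 pulley=12 rope=12 rubber=3 tin=2 wire=1
After 16 (craft rope): nickel=1 pulley=12 rope=16 rubber=3 tin=2 wire=1
After 17 (craft rope): pulley=12 rope=20 rubber=3 tin=2 wire=1
After 18 (gather 4 nickel): nickel=4 pulley=12 rope=20 rubber=3 tin=2 wire=1
After 19 (gather 3 leather): leather=3 nickel=4 pulley=12 rope=20 rubber=3 tin=2 wire=1
After 20 (gather 4 tin): leather=3 nickel=4 pulley=12 rope=20 rubber=3 tin=6 wire=1
After 21 (gather 4 tin): leather=3 nickel=4 pulley=12 rope=20 rubber=3 tin=10 wire=1
After 22 (gather 4 wood): leather=3 nickel=4 pulley=12 rope=20 rubber=3 tin=10 wire=1 wood=4
After 23 (craft pulley): leather=3 nickel=4 pulley=16 rope=20 rubber=3 tin=7 wire=1 wood=4
After 24 (craft kiln): kiln=1 nickel=4 pulley=16 rope=20 rubber=2 tin=7 wire=1 wood=4
After 25 (consume 1 wood): kiln=1 nickel=4 pulley=16 rope=20 rubber=2 tin=7 wire=1 wood=3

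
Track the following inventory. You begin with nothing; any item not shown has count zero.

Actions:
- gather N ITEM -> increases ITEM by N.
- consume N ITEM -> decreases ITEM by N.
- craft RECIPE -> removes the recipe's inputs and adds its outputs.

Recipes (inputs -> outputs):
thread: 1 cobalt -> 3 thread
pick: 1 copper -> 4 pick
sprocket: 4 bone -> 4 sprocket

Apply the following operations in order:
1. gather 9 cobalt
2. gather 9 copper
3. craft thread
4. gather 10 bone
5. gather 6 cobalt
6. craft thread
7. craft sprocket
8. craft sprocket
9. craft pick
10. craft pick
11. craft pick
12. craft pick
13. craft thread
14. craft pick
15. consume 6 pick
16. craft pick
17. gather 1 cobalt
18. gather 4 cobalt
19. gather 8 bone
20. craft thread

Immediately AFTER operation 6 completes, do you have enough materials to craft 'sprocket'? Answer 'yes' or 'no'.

After 1 (gather 9 cobalt): cobalt=9
After 2 (gather 9 copper): cobalt=9 copper=9
After 3 (craft thread): cobalt=8 copper=9 thread=3
After 4 (gather 10 bone): bone=10 cobalt=8 copper=9 thread=3
After 5 (gather 6 cobalt): bone=10 cobalt=14 copper=9 thread=3
After 6 (craft thread): bone=10 cobalt=13 copper=9 thread=6

Answer: yes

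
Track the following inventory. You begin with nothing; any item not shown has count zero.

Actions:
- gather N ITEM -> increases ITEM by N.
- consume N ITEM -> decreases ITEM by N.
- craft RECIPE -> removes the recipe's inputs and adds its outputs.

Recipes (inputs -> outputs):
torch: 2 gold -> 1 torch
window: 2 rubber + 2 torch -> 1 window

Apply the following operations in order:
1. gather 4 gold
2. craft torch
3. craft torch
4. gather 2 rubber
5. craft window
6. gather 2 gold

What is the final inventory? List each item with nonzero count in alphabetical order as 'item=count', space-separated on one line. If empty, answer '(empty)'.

After 1 (gather 4 gold): gold=4
After 2 (craft torch): gold=2 torch=1
After 3 (craft torch): torch=2
After 4 (gather 2 rubber): rubber=2 torch=2
After 5 (craft window): window=1
After 6 (gather 2 gold): gold=2 window=1

Answer: gold=2 window=1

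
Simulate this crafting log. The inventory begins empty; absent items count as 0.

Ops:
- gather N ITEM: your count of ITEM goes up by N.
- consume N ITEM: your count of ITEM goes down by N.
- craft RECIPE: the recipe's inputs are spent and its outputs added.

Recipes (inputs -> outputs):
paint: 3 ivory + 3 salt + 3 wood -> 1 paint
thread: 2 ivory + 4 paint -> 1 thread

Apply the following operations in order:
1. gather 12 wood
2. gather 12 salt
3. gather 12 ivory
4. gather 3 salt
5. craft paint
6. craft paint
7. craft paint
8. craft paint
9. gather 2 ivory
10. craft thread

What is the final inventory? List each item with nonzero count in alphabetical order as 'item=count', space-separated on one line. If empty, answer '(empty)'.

Answer: salt=3 thread=1

Derivation:
After 1 (gather 12 wood): wood=12
After 2 (gather 12 salt): salt=12 wood=12
After 3 (gather 12 ivory): ivory=12 salt=12 wood=12
After 4 (gather 3 salt): ivory=12 salt=15 wood=12
After 5 (craft paint): ivory=9 paint=1 salt=12 wood=9
After 6 (craft paint): ivory=6 paint=2 salt=9 wood=6
After 7 (craft paint): ivory=3 paint=3 salt=6 wood=3
After 8 (craft paint): paint=4 salt=3
After 9 (gather 2 ivory): ivory=2 paint=4 salt=3
After 10 (craft thread): salt=3 thread=1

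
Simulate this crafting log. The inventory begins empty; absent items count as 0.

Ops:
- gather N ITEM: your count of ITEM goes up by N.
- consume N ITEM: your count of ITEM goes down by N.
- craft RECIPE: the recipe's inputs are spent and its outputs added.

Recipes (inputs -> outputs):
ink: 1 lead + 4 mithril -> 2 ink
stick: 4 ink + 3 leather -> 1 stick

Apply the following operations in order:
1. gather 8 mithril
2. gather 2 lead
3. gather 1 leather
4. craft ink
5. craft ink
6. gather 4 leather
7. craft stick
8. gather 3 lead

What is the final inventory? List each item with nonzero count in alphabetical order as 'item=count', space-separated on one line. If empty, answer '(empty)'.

After 1 (gather 8 mithril): mithril=8
After 2 (gather 2 lead): lead=2 mithril=8
After 3 (gather 1 leather): lead=2 leather=1 mithril=8
After 4 (craft ink): ink=2 lead=1 leather=1 mithril=4
After 5 (craft ink): ink=4 leather=1
After 6 (gather 4 leather): ink=4 leather=5
After 7 (craft stick): leather=2 stick=1
After 8 (gather 3 lead): lead=3 leather=2 stick=1

Answer: lead=3 leather=2 stick=1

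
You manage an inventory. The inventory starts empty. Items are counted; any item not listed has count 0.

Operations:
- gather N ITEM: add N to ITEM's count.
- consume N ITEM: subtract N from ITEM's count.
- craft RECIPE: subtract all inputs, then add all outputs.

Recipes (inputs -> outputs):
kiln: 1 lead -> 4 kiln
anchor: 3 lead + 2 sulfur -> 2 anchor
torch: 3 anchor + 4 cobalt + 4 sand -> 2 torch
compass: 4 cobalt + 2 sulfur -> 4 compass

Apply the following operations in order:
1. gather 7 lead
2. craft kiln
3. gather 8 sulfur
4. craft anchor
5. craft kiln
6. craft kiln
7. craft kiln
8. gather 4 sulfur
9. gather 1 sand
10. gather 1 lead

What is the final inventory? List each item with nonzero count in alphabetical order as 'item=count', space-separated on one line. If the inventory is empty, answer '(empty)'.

After 1 (gather 7 lead): lead=7
After 2 (craft kiln): kiln=4 lead=6
After 3 (gather 8 sulfur): kiln=4 lead=6 sulfur=8
After 4 (craft anchor): anchor=2 kiln=4 lead=3 sulfur=6
After 5 (craft kiln): anchor=2 kiln=8 lead=2 sulfur=6
After 6 (craft kiln): anchor=2 kiln=12 lead=1 sulfur=6
After 7 (craft kiln): anchor=2 kiln=16 sulfur=6
After 8 (gather 4 sulfur): anchor=2 kiln=16 sulfur=10
After 9 (gather 1 sand): anchor=2 kiln=16 sand=1 sulfur=10
After 10 (gather 1 lead): anchor=2 kiln=16 lead=1 sand=1 sulfur=10

Answer: anchor=2 kiln=16 lead=1 sand=1 sulfur=10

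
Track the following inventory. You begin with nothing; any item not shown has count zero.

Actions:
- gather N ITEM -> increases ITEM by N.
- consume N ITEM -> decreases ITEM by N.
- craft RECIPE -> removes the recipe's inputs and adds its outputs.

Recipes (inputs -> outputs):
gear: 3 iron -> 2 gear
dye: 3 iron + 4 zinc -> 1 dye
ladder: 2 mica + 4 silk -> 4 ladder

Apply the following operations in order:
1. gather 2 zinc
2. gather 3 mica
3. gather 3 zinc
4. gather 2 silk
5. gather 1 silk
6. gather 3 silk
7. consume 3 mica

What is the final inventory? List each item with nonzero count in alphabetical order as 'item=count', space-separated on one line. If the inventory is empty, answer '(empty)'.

Answer: silk=6 zinc=5

Derivation:
After 1 (gather 2 zinc): zinc=2
After 2 (gather 3 mica): mica=3 zinc=2
After 3 (gather 3 zinc): mica=3 zinc=5
After 4 (gather 2 silk): mica=3 silk=2 zinc=5
After 5 (gather 1 silk): mica=3 silk=3 zinc=5
After 6 (gather 3 silk): mica=3 silk=6 zinc=5
After 7 (consume 3 mica): silk=6 zinc=5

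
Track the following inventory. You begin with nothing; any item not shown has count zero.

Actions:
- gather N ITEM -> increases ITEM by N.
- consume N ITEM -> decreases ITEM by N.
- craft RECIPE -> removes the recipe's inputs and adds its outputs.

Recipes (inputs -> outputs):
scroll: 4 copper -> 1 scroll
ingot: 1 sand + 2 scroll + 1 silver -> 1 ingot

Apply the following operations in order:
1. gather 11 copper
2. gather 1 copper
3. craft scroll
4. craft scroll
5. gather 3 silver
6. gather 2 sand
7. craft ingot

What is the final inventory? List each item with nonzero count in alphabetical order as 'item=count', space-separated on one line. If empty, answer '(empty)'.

Answer: copper=4 ingot=1 sand=1 silver=2

Derivation:
After 1 (gather 11 copper): copper=11
After 2 (gather 1 copper): copper=12
After 3 (craft scroll): copper=8 scroll=1
After 4 (craft scroll): copper=4 scroll=2
After 5 (gather 3 silver): copper=4 scroll=2 silver=3
After 6 (gather 2 sand): copper=4 sand=2 scroll=2 silver=3
After 7 (craft ingot): copper=4 ingot=1 sand=1 silver=2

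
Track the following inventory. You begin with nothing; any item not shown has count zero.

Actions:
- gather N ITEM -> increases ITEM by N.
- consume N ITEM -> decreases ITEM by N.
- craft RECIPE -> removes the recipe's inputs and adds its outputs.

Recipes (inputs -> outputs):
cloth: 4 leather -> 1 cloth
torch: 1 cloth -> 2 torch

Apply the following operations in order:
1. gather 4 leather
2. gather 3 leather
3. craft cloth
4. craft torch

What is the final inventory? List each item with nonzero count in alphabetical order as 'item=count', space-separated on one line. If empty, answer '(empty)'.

After 1 (gather 4 leather): leather=4
After 2 (gather 3 leather): leather=7
After 3 (craft cloth): cloth=1 leather=3
After 4 (craft torch): leather=3 torch=2

Answer: leather=3 torch=2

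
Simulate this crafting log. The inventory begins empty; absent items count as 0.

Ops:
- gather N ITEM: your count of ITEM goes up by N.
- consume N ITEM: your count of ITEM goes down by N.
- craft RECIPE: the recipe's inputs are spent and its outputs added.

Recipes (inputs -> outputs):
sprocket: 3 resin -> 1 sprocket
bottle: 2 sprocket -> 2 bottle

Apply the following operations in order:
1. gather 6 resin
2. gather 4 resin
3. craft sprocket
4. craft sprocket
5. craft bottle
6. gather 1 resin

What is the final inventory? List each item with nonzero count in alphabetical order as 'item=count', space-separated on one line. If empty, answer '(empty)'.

Answer: bottle=2 resin=5

Derivation:
After 1 (gather 6 resin): resin=6
After 2 (gather 4 resin): resin=10
After 3 (craft sprocket): resin=7 sprocket=1
After 4 (craft sprocket): resin=4 sprocket=2
After 5 (craft bottle): bottle=2 resin=4
After 6 (gather 1 resin): bottle=2 resin=5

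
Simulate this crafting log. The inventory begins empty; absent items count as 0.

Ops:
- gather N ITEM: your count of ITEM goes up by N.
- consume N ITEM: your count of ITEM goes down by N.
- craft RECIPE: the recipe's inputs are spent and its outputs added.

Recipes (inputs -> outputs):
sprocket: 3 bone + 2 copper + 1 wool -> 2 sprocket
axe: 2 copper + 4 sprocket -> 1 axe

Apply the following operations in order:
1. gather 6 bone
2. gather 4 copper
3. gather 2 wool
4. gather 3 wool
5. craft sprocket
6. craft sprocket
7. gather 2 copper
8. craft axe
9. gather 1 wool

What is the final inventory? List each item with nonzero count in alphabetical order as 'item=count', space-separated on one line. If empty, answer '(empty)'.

After 1 (gather 6 bone): bone=6
After 2 (gather 4 copper): bone=6 copper=4
After 3 (gather 2 wool): bone=6 copper=4 wool=2
After 4 (gather 3 wool): bone=6 copper=4 wool=5
After 5 (craft sprocket): bone=3 copper=2 sprocket=2 wool=4
After 6 (craft sprocket): sprocket=4 wool=3
After 7 (gather 2 copper): copper=2 sprocket=4 wool=3
After 8 (craft axe): axe=1 wool=3
After 9 (gather 1 wool): axe=1 wool=4

Answer: axe=1 wool=4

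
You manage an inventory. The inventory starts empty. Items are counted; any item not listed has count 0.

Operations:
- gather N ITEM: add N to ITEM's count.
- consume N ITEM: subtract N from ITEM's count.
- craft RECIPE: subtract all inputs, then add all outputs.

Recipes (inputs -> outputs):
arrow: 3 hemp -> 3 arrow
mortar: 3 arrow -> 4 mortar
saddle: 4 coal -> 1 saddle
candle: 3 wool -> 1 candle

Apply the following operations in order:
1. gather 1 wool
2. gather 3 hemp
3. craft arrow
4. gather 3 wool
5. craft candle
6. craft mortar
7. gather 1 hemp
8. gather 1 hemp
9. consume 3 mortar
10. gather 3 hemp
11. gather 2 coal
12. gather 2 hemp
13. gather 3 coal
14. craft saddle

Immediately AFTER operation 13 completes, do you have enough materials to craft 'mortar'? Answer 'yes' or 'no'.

After 1 (gather 1 wool): wool=1
After 2 (gather 3 hemp): hemp=3 wool=1
After 3 (craft arrow): arrow=3 wool=1
After 4 (gather 3 wool): arrow=3 wool=4
After 5 (craft candle): arrow=3 candle=1 wool=1
After 6 (craft mortar): candle=1 mortar=4 wool=1
After 7 (gather 1 hemp): candle=1 hemp=1 mortar=4 wool=1
After 8 (gather 1 hemp): candle=1 hemp=2 mortar=4 wool=1
After 9 (consume 3 mortar): candle=1 hemp=2 mortar=1 wool=1
After 10 (gather 3 hemp): candle=1 hemp=5 mortar=1 wool=1
After 11 (gather 2 coal): candle=1 coal=2 hemp=5 mortar=1 wool=1
After 12 (gather 2 hemp): candle=1 coal=2 hemp=7 mortar=1 wool=1
After 13 (gather 3 coal): candle=1 coal=5 hemp=7 mortar=1 wool=1

Answer: no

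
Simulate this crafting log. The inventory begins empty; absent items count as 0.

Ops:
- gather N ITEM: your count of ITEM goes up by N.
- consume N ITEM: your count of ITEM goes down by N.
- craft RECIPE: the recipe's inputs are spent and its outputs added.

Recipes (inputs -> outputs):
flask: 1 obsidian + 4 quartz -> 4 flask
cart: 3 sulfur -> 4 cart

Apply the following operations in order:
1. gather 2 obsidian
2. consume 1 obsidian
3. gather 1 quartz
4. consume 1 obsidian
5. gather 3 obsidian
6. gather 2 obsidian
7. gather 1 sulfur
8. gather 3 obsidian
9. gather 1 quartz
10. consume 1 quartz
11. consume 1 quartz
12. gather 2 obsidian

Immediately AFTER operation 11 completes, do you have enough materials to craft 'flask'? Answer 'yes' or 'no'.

After 1 (gather 2 obsidian): obsidian=2
After 2 (consume 1 obsidian): obsidian=1
After 3 (gather 1 quartz): obsidian=1 quartz=1
After 4 (consume 1 obsidian): quartz=1
After 5 (gather 3 obsidian): obsidian=3 quartz=1
After 6 (gather 2 obsidian): obsidian=5 quartz=1
After 7 (gather 1 sulfur): obsidian=5 quartz=1 sulfur=1
After 8 (gather 3 obsidian): obsidian=8 quartz=1 sulfur=1
After 9 (gather 1 quartz): obsidian=8 quartz=2 sulfur=1
After 10 (consume 1 quartz): obsidian=8 quartz=1 sulfur=1
After 11 (consume 1 quartz): obsidian=8 sulfur=1

Answer: no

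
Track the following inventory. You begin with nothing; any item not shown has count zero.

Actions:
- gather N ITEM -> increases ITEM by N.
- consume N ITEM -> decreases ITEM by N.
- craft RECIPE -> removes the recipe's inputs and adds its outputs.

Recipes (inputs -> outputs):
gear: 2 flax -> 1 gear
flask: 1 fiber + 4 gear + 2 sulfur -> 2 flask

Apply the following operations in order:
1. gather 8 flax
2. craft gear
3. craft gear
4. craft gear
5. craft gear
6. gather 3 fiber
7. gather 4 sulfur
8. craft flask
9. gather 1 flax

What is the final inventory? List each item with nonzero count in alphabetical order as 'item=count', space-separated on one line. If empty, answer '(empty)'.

Answer: fiber=2 flask=2 flax=1 sulfur=2

Derivation:
After 1 (gather 8 flax): flax=8
After 2 (craft gear): flax=6 gear=1
After 3 (craft gear): flax=4 gear=2
After 4 (craft gear): flax=2 gear=3
After 5 (craft gear): gear=4
After 6 (gather 3 fiber): fiber=3 gear=4
After 7 (gather 4 sulfur): fiber=3 gear=4 sulfur=4
After 8 (craft flask): fiber=2 flask=2 sulfur=2
After 9 (gather 1 flax): fiber=2 flask=2 flax=1 sulfur=2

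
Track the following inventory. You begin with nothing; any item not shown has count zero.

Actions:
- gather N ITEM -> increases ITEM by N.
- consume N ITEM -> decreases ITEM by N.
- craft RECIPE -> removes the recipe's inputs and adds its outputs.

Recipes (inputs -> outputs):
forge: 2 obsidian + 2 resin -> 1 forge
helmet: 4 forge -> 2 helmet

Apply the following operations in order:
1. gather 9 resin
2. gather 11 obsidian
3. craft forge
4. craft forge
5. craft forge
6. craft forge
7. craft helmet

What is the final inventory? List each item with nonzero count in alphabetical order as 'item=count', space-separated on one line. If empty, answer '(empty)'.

After 1 (gather 9 resin): resin=9
After 2 (gather 11 obsidian): obsidian=11 resin=9
After 3 (craft forge): forge=1 obsidian=9 resin=7
After 4 (craft forge): forge=2 obsidian=7 resin=5
After 5 (craft forge): forge=3 obsidian=5 resin=3
After 6 (craft forge): forge=4 obsidian=3 resin=1
After 7 (craft helmet): helmet=2 obsidian=3 resin=1

Answer: helmet=2 obsidian=3 resin=1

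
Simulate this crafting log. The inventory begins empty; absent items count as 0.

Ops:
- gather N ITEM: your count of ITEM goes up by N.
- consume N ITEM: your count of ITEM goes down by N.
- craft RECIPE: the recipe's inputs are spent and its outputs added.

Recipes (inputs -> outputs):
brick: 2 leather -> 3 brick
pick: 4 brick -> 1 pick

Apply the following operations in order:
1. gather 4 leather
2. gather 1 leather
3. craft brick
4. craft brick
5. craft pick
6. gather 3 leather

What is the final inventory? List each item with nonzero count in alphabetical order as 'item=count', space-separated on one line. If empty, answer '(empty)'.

After 1 (gather 4 leather): leather=4
After 2 (gather 1 leather): leather=5
After 3 (craft brick): brick=3 leather=3
After 4 (craft brick): brick=6 leather=1
After 5 (craft pick): brick=2 leather=1 pick=1
After 6 (gather 3 leather): brick=2 leather=4 pick=1

Answer: brick=2 leather=4 pick=1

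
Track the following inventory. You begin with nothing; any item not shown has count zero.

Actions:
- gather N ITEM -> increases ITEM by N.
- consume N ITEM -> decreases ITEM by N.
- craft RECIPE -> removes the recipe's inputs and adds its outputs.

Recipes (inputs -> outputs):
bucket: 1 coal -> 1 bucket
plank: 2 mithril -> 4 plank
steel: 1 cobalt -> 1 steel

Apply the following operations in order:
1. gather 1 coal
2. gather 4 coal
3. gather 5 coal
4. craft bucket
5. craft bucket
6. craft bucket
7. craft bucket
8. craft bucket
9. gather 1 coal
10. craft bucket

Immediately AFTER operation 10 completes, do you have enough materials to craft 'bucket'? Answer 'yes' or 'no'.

Answer: yes

Derivation:
After 1 (gather 1 coal): coal=1
After 2 (gather 4 coal): coal=5
After 3 (gather 5 coal): coal=10
After 4 (craft bucket): bucket=1 coal=9
After 5 (craft bucket): bucket=2 coal=8
After 6 (craft bucket): bucket=3 coal=7
After 7 (craft bucket): bucket=4 coal=6
After 8 (craft bucket): bucket=5 coal=5
After 9 (gather 1 coal): bucket=5 coal=6
After 10 (craft bucket): bucket=6 coal=5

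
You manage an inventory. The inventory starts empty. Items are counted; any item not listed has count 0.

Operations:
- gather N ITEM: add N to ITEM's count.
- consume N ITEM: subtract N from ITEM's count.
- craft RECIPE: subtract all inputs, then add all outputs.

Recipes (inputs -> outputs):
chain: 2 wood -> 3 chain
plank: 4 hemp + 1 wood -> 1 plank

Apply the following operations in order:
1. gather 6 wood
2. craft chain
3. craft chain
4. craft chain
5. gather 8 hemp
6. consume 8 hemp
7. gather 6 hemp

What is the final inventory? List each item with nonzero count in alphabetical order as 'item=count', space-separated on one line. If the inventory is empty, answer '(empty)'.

Answer: chain=9 hemp=6

Derivation:
After 1 (gather 6 wood): wood=6
After 2 (craft chain): chain=3 wood=4
After 3 (craft chain): chain=6 wood=2
After 4 (craft chain): chain=9
After 5 (gather 8 hemp): chain=9 hemp=8
After 6 (consume 8 hemp): chain=9
After 7 (gather 6 hemp): chain=9 hemp=6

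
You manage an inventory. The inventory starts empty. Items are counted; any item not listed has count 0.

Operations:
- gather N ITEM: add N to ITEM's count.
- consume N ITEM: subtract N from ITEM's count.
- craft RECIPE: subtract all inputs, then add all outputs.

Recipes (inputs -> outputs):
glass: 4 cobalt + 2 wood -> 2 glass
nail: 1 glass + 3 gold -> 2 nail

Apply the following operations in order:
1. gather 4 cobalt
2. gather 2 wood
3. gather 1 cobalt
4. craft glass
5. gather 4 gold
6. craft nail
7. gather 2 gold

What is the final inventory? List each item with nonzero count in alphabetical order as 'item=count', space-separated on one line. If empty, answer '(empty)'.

Answer: cobalt=1 glass=1 gold=3 nail=2

Derivation:
After 1 (gather 4 cobalt): cobalt=4
After 2 (gather 2 wood): cobalt=4 wood=2
After 3 (gather 1 cobalt): cobalt=5 wood=2
After 4 (craft glass): cobalt=1 glass=2
After 5 (gather 4 gold): cobalt=1 glass=2 gold=4
After 6 (craft nail): cobalt=1 glass=1 gold=1 nail=2
After 7 (gather 2 gold): cobalt=1 glass=1 gold=3 nail=2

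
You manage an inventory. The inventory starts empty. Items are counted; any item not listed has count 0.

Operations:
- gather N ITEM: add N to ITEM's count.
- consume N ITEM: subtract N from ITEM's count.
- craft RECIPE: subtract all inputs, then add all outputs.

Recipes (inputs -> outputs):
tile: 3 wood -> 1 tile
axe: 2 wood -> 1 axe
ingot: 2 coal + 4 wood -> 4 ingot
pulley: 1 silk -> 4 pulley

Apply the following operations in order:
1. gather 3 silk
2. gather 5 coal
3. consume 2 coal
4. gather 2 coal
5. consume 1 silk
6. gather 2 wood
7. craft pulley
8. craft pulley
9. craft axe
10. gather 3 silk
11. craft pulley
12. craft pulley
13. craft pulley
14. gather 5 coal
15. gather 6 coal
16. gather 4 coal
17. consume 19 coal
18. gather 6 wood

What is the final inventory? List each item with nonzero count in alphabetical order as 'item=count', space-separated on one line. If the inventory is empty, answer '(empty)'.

Answer: axe=1 coal=1 pulley=20 wood=6

Derivation:
After 1 (gather 3 silk): silk=3
After 2 (gather 5 coal): coal=5 silk=3
After 3 (consume 2 coal): coal=3 silk=3
After 4 (gather 2 coal): coal=5 silk=3
After 5 (consume 1 silk): coal=5 silk=2
After 6 (gather 2 wood): coal=5 silk=2 wood=2
After 7 (craft pulley): coal=5 pulley=4 silk=1 wood=2
After 8 (craft pulley): coal=5 pulley=8 wood=2
After 9 (craft axe): axe=1 coal=5 pulley=8
After 10 (gather 3 silk): axe=1 coal=5 pulley=8 silk=3
After 11 (craft pulley): axe=1 coal=5 pulley=12 silk=2
After 12 (craft pulley): axe=1 coal=5 pulley=16 silk=1
After 13 (craft pulley): axe=1 coal=5 pulley=20
After 14 (gather 5 coal): axe=1 coal=10 pulley=20
After 15 (gather 6 coal): axe=1 coal=16 pulley=20
After 16 (gather 4 coal): axe=1 coal=20 pulley=20
After 17 (consume 19 coal): axe=1 coal=1 pulley=20
After 18 (gather 6 wood): axe=1 coal=1 pulley=20 wood=6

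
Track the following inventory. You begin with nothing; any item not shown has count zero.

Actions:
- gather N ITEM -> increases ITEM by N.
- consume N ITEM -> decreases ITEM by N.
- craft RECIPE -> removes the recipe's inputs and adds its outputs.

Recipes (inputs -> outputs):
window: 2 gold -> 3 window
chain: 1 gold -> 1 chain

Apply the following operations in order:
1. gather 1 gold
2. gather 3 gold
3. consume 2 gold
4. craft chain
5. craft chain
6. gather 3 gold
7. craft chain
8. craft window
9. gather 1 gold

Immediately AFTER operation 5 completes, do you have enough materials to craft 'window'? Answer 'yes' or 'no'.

After 1 (gather 1 gold): gold=1
After 2 (gather 3 gold): gold=4
After 3 (consume 2 gold): gold=2
After 4 (craft chain): chain=1 gold=1
After 5 (craft chain): chain=2

Answer: no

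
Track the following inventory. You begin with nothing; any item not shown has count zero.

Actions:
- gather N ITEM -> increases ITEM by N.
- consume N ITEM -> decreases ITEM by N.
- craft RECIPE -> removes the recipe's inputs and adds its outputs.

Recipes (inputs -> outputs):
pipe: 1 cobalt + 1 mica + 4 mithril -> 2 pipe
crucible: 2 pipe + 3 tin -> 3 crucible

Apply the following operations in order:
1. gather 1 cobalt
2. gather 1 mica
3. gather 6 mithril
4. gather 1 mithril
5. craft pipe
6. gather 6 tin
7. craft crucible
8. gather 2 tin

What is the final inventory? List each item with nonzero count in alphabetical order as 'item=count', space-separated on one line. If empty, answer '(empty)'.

Answer: crucible=3 mithril=3 tin=5

Derivation:
After 1 (gather 1 cobalt): cobalt=1
After 2 (gather 1 mica): cobalt=1 mica=1
After 3 (gather 6 mithril): cobalt=1 mica=1 mithril=6
After 4 (gather 1 mithril): cobalt=1 mica=1 mithril=7
After 5 (craft pipe): mithril=3 pipe=2
After 6 (gather 6 tin): mithril=3 pipe=2 tin=6
After 7 (craft crucible): crucible=3 mithril=3 tin=3
After 8 (gather 2 tin): crucible=3 mithril=3 tin=5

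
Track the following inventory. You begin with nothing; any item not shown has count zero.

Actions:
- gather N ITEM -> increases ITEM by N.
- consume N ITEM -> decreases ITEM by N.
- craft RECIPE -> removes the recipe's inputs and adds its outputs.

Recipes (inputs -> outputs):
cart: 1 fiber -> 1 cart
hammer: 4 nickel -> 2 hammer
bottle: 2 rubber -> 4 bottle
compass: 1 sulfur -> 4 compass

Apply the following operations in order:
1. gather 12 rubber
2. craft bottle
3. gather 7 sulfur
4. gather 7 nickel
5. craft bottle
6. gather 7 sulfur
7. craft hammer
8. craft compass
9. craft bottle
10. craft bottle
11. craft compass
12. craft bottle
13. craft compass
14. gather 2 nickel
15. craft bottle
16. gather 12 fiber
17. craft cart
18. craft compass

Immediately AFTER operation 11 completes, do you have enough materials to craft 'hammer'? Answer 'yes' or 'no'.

Answer: no

Derivation:
After 1 (gather 12 rubber): rubber=12
After 2 (craft bottle): bottle=4 rubber=10
After 3 (gather 7 sulfur): bottle=4 rubber=10 sulfur=7
After 4 (gather 7 nickel): bottle=4 nickel=7 rubber=10 sulfur=7
After 5 (craft bottle): bottle=8 nickel=7 rubber=8 sulfur=7
After 6 (gather 7 sulfur): bottle=8 nickel=7 rubber=8 sulfur=14
After 7 (craft hammer): bottle=8 hammer=2 nickel=3 rubber=8 sulfur=14
After 8 (craft compass): bottle=8 compass=4 hammer=2 nickel=3 rubber=8 sulfur=13
After 9 (craft bottle): bottle=12 compass=4 hammer=2 nickel=3 rubber=6 sulfur=13
After 10 (craft bottle): bottle=16 compass=4 hammer=2 nickel=3 rubber=4 sulfur=13
After 11 (craft compass): bottle=16 compass=8 hammer=2 nickel=3 rubber=4 sulfur=12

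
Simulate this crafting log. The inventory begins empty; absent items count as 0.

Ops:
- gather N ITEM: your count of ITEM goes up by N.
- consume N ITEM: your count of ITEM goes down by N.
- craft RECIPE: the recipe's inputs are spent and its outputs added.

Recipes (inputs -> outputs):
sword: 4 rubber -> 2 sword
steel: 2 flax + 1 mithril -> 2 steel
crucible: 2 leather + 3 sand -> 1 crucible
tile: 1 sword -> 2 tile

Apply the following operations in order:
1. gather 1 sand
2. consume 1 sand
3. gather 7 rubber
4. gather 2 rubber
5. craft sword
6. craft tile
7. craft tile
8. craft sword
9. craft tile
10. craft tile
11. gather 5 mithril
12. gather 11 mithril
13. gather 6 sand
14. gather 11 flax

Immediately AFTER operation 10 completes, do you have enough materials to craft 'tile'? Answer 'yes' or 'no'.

Answer: no

Derivation:
After 1 (gather 1 sand): sand=1
After 2 (consume 1 sand): (empty)
After 3 (gather 7 rubber): rubber=7
After 4 (gather 2 rubber): rubber=9
After 5 (craft sword): rubber=5 sword=2
After 6 (craft tile): rubber=5 sword=1 tile=2
After 7 (craft tile): rubber=5 tile=4
After 8 (craft sword): rubber=1 sword=2 tile=4
After 9 (craft tile): rubber=1 sword=1 tile=6
After 10 (craft tile): rubber=1 tile=8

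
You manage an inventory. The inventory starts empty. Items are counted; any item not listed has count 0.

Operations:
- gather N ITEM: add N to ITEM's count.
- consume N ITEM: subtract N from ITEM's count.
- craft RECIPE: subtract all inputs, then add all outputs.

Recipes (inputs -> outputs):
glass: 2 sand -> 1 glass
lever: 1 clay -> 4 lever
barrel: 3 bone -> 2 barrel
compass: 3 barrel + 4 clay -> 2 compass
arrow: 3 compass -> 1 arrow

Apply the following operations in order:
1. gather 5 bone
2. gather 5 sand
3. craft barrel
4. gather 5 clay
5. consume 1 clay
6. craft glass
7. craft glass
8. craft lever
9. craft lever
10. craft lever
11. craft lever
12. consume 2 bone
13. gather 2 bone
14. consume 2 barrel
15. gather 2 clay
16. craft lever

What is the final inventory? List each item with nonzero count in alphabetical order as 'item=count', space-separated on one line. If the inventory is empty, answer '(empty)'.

After 1 (gather 5 bone): bone=5
After 2 (gather 5 sand): bone=5 sand=5
After 3 (craft barrel): barrel=2 bone=2 sand=5
After 4 (gather 5 clay): barrel=2 bone=2 clay=5 sand=5
After 5 (consume 1 clay): barrel=2 bone=2 clay=4 sand=5
After 6 (craft glass): barrel=2 bone=2 clay=4 glass=1 sand=3
After 7 (craft glass): barrel=2 bone=2 clay=4 glass=2 sand=1
After 8 (craft lever): barrel=2 bone=2 clay=3 glass=2 lever=4 sand=1
After 9 (craft lever): barrel=2 bone=2 clay=2 glass=2 lever=8 sand=1
After 10 (craft lever): barrel=2 bone=2 clay=1 glass=2 lever=12 sand=1
After 11 (craft lever): barrel=2 bone=2 glass=2 lever=16 sand=1
After 12 (consume 2 bone): barrel=2 glass=2 lever=16 sand=1
After 13 (gather 2 bone): barrel=2 bone=2 glass=2 lever=16 sand=1
After 14 (consume 2 barrel): bone=2 glass=2 lever=16 sand=1
After 15 (gather 2 clay): bone=2 clay=2 glass=2 lever=16 sand=1
After 16 (craft lever): bone=2 clay=1 glass=2 lever=20 sand=1

Answer: bone=2 clay=1 glass=2 lever=20 sand=1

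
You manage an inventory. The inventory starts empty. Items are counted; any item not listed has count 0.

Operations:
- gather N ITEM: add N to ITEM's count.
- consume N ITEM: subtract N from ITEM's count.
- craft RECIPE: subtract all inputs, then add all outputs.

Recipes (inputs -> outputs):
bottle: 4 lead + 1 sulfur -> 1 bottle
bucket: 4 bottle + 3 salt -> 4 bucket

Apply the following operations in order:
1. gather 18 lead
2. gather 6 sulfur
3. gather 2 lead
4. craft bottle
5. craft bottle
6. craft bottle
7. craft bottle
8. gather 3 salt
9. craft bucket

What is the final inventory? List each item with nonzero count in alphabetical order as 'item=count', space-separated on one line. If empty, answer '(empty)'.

After 1 (gather 18 lead): lead=18
After 2 (gather 6 sulfur): lead=18 sulfur=6
After 3 (gather 2 lead): lead=20 sulfur=6
After 4 (craft bottle): bottle=1 lead=16 sulfur=5
After 5 (craft bottle): bottle=2 lead=12 sulfur=4
After 6 (craft bottle): bottle=3 lead=8 sulfur=3
After 7 (craft bottle): bottle=4 lead=4 sulfur=2
After 8 (gather 3 salt): bottle=4 lead=4 salt=3 sulfur=2
After 9 (craft bucket): bucket=4 lead=4 sulfur=2

Answer: bucket=4 lead=4 sulfur=2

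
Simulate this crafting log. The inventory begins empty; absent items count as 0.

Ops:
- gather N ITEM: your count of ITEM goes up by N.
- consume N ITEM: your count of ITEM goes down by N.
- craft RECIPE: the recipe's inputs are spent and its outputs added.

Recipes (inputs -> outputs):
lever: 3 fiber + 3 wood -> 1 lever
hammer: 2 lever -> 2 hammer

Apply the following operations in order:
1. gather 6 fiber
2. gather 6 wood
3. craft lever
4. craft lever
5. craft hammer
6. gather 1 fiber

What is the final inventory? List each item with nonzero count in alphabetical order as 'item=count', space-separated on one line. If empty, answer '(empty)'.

Answer: fiber=1 hammer=2

Derivation:
After 1 (gather 6 fiber): fiber=6
After 2 (gather 6 wood): fiber=6 wood=6
After 3 (craft lever): fiber=3 lever=1 wood=3
After 4 (craft lever): lever=2
After 5 (craft hammer): hammer=2
After 6 (gather 1 fiber): fiber=1 hammer=2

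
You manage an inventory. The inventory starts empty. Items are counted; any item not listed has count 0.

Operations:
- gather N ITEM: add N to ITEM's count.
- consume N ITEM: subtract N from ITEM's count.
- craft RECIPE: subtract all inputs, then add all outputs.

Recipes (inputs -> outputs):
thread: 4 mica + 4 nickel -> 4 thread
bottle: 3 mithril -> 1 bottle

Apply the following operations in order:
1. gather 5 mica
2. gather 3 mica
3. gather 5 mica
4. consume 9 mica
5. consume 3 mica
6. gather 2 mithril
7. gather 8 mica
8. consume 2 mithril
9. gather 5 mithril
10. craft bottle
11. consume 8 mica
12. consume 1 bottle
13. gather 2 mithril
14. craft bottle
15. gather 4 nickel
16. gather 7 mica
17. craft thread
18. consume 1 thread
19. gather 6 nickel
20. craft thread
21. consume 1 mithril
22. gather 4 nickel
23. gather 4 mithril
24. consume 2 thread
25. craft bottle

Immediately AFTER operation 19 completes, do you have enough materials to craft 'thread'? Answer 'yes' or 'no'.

After 1 (gather 5 mica): mica=5
After 2 (gather 3 mica): mica=8
After 3 (gather 5 mica): mica=13
After 4 (consume 9 mica): mica=4
After 5 (consume 3 mica): mica=1
After 6 (gather 2 mithril): mica=1 mithril=2
After 7 (gather 8 mica): mica=9 mithril=2
After 8 (consume 2 mithril): mica=9
After 9 (gather 5 mithril): mica=9 mithril=5
After 10 (craft bottle): bottle=1 mica=9 mithril=2
After 11 (consume 8 mica): bottle=1 mica=1 mithril=2
After 12 (consume 1 bottle): mica=1 mithril=2
After 13 (gather 2 mithril): mica=1 mithril=4
After 14 (craft bottle): bottle=1 mica=1 mithril=1
After 15 (gather 4 nickel): bottle=1 mica=1 mithril=1 nickel=4
After 16 (gather 7 mica): bottle=1 mica=8 mithril=1 nickel=4
After 17 (craft thread): bottle=1 mica=4 mithril=1 thread=4
After 18 (consume 1 thread): bottle=1 mica=4 mithril=1 thread=3
After 19 (gather 6 nickel): bottle=1 mica=4 mithril=1 nickel=6 thread=3

Answer: yes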